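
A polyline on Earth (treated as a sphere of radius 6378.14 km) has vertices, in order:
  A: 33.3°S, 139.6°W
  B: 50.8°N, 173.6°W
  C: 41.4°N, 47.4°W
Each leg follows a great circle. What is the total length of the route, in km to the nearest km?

Leg A→B: central angle 1.5583 rad, distance 9939.2 km.
Leg B→C: central angle 1.3362 rad, distance 8522.3 km.
Total: 9939.2 + 8522.3 ≈ 18461 km.

18461 km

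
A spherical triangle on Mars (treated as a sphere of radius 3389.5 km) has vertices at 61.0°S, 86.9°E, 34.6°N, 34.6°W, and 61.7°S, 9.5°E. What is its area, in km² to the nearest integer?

Side lengths (central angles): a = 1.7923, b = 0.6090, c = 2.3534 rad; semiperimeter s = 2.3774.
By l'Huilier's theorem, tan(E/4) = √[tan(s/2) tan((s−a)/2) tan((s−b)/2) tan((s−c)/2)], giving spherical excess E = 0.4170 rad.
Area = E·R² = 0.4170 × (3389.5)² ≈ 4791015 km².

4791015 km²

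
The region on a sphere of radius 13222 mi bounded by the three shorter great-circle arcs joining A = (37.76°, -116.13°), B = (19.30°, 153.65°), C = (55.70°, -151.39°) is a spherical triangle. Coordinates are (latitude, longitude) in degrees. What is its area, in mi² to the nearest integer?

34844928 mi²

Side lengths (central angles): a = 0.9540, b = 0.5163, c = 1.3699 rad; semiperimeter s = 1.4201.
By l'Huilier's theorem, tan(E/4) = √[tan(s/2) tan((s−a)/2) tan((s−b)/2) tan((s−c)/2)], giving spherical excess E = 0.1993 rad.
Area = E·R² = 0.1993 × (13222)² ≈ 34844928 mi².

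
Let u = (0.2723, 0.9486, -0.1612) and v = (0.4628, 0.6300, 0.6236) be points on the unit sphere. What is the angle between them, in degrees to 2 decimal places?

u·v = 0.6231; |u| = 1.0000, |v| = 1.0000.
cos θ = (u·v)/(|u||v|) = 0.6231, so θ = 51.45°.

51.45°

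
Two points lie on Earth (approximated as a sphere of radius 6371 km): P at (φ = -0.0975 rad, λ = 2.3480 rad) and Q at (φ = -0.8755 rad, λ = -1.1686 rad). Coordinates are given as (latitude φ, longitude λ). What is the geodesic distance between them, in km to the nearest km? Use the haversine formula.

Let φ₁ = -0.0975 rad, φ₂ = -0.8755 rad, and Δλ = 2.7666 rad.
Haversine: a = sin²(Δφ/2) + cos φ₁ cos φ₂ sin²(Δλ/2) = 0.1438 + (0.9953)(0.6406)(0.9653) = 0.75926.
Central angle c = 2·arcsin(√a) = 2.11591 rad.
Distance = R·c = 6371 × 2.1159 ≈ 13480 km.

13480 km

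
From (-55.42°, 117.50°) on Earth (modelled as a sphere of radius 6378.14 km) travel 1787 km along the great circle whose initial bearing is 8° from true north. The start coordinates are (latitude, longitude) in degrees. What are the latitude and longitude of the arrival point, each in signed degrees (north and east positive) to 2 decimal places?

-39.48°, 120.36°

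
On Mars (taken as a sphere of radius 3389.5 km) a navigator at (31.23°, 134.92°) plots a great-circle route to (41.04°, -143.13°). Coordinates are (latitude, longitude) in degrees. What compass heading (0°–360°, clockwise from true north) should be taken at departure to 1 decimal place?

55.8°

With φ₁ = 0.5451, φ₂ = 0.7163, Δλ = 1.4303 rad, the forward-azimuth formula gives
θ = atan2( sin Δλ cos φ₂ , cos φ₁ sin φ₂ − sin φ₁ cos φ₂ cos Δλ ) = atan2(0.7468, 0.5067) = 55.85°.
So the initial bearing is 55.8°.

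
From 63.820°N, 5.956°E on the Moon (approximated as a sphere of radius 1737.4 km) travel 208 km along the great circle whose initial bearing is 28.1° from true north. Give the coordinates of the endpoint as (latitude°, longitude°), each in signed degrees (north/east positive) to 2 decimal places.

Angular distance δ = d/R = 208/1737.4 = 0.11972 rad; initial bearing θ = 0.4904 rad.
sin φ₂ = sin φ₁ cos δ + cos φ₁ sin δ cos θ = (0.8974)(0.9928) + (0.4412)(0.1194)(0.8821) = 0.9375, so φ₂ = 69.63°.
Δλ = atan2(sin θ sin δ cos φ₁, cos δ − sin φ₁ sin φ₂) = atan2(0.0248, 0.1515) = 9.301°.
λ₂ = 5.956° + 9.301° = 15.26°.

69.63°, 15.26°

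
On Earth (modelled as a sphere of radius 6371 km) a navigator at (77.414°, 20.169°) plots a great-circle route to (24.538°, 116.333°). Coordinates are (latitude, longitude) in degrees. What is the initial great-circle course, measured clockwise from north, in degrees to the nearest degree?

78°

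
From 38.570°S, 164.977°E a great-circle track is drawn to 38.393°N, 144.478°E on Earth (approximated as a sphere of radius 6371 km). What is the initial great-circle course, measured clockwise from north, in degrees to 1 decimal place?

343.8°

With φ₁ = -0.6732, φ₂ = 0.6701, Δλ = -0.3578 rad, the forward-azimuth formula gives
θ = atan2( sin Δλ cos φ₂ , cos φ₁ sin φ₂ − sin φ₁ cos φ₂ cos Δλ ) = atan2(-0.2745, 0.9433) = -16.22°.
Adding 360° brings this into [0°, 360°): 343.8°.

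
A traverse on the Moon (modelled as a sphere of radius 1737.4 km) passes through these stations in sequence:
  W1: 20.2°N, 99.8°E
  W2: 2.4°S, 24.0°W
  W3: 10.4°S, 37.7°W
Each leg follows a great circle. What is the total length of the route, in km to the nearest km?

Leg W1→W2: central angle 2.1366 rad, distance 3712.1 km.
Leg W2→W3: central angle 0.2754 rad, distance 478.5 km.
Total: 3712.1 + 478.5 ≈ 4191 km.

4191 km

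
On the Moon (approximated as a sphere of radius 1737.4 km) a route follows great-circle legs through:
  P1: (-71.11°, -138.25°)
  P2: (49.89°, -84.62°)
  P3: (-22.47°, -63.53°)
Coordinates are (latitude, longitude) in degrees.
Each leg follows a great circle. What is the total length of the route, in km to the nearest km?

Leg P1→P2: central angle 2.2142 rad, distance 3847.0 km.
Leg P2→P3: central angle 1.3045 rad, distance 2266.4 km.
Total: 3847.0 + 2266.4 ≈ 6113 km.

6113 km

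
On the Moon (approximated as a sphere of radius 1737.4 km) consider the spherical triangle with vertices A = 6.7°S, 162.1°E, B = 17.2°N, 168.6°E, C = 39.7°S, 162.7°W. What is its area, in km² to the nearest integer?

Side lengths (central angles): a = 1.0975, b = 0.7969, c = 0.4319 rad; semiperimeter s = 1.1632.
By l'Huilier's theorem, tan(E/4) = √[tan(s/2) tan((s−a)/2) tan((s−b)/2) tan((s−c)/2)], giving spherical excess E = 0.1564 rad.
Area = E·R² = 0.1564 × (1737.4)² ≈ 472160 km².

472160 km²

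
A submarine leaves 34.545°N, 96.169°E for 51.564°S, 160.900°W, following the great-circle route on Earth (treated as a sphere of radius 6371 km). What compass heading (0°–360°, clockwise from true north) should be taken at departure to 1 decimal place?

133.1°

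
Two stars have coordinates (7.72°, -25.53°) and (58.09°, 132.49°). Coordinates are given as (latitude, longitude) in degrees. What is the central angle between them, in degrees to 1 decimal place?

Let φ₁ = 0.1347 rad, φ₂ = 1.0139 rad, and Δλ = 2.7580 rad.
cos c = sin φ₁ sin φ₂ + cos φ₁ cos φ₂ cos Δλ = (0.1343)(0.8489) + (0.9909)(0.5286)(-0.9273) = -0.37169,
so c = arccos(-0.37169) = 1.95163 rad.
So the angular separation is 111.8°.

111.8°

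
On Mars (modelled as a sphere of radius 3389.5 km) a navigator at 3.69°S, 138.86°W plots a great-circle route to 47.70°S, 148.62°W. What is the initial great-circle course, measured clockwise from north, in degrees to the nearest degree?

189°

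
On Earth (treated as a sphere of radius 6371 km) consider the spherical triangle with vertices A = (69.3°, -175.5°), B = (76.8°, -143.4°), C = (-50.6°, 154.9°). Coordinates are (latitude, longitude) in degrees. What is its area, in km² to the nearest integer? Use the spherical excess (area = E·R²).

Side lengths (central angles): a = 2.3235, b = 2.1268, c = 0.2048 rad; semiperimeter s = 2.3275.
By l'Huilier's theorem, tan(E/4) = √[tan(s/2) tan((s−a)/2) tan((s−b)/2) tan((s−c)/2)], giving spherical excess E = 0.1161 rad.
Area = E·R² = 0.1161 × (6371)² ≈ 4713825 km².

4713825 km²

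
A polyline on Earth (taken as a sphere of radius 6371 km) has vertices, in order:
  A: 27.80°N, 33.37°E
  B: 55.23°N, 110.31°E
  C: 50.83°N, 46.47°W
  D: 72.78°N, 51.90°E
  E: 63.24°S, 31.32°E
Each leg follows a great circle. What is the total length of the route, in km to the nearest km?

Leg A→B: central angle 1.0505 rad, distance 6693.0 km.
Leg B→C: central angle 1.2600 rad, distance 8027.4 km.
Leg C→D: central angle 0.7766 rad, distance 4947.7 km.
Leg D→E: central angle 2.3863 rad, distance 15203.3 km.
Total: 6693.0 + 8027.4 + 4947.7 + 15203.3 ≈ 34871 km.

34871 km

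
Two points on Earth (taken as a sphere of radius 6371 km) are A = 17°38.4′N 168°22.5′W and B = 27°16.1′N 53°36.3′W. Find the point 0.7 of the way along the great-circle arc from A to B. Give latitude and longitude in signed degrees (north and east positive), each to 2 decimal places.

37.18°, -88.26°

The central angle between A and B is δ = 1.7886 rad.
With f = 0.7, the slerp weights are sin((1−f)δ)/sin δ = 0.5236 and sin(fδ)/sin δ = 0.9726.
Weighted sum of the unit vectors: (0.5236)·(-0.9334,-0.1920,0.3030) + (0.9726)·(0.5274,-0.7155,0.4582) = (0.0242, -0.7964, 0.6043).
Converting back: φ = atan2(z, √(x²+y²)) = 37.18°, λ = atan2(y, x) = -88.26°.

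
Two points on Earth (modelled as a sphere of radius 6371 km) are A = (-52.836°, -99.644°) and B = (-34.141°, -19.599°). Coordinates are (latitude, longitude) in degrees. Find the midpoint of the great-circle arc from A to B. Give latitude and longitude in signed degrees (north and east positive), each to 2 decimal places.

-50.85°, -52.15°

The central angle between A and B is δ = 1.0078 rad.
With f = 0.5, the slerp weights are sin((1−f)δ)/sin δ = 0.5710 and sin(fδ)/sin δ = 0.5710.
Weighted sum of the unit vectors: (0.5710)·(-0.1012,-0.5956,-0.7969) + (0.5710)·(0.7797,-0.2776,-0.5612) = (0.3874, -0.4986, -0.7755).
Converting back: φ = atan2(z, √(x²+y²)) = -50.85°, λ = atan2(y, x) = -52.15°.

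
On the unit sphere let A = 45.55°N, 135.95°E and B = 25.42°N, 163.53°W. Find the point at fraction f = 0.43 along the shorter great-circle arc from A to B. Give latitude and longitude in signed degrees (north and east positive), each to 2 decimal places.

Central angle δ = 0.9050 rad. Interpolating on the sphere with fraction f = 0.43:
P = [sin((1−f)δ)·A + sin(fδ)·B] / sin δ = 0.6272·A + 0.4824·B in Cartesian coordinates,
giving P = (-0.7336, 0.1819, 0.6548), i.e. latitude 40.91°, longitude 166.08°.

40.91°, 166.08°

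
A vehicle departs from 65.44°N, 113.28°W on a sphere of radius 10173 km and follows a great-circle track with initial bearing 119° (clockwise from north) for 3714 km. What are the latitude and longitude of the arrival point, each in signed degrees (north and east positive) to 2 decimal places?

51.04°, -83.50°

Angular distance δ = d/R = 3714/10173 = 0.36508 rad; initial bearing θ = 2.0769 rad.
sin φ₂ = sin φ₁ cos δ + cos φ₁ sin δ cos θ = (0.9095)(0.9341) + (0.4156)(0.3570)(-0.4848) = 0.7776, so φ₂ = 51.04°.
Δλ = atan2(sin θ sin δ cos φ₁, cos δ − sin φ₁ sin φ₂) = atan2(0.1298, 0.2268) = 29.780°.
λ₂ = -113.280° + 29.780° = -83.50°.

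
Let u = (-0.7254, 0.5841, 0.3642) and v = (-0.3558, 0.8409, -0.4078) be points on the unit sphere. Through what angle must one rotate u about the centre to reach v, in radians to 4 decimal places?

u·v = 0.6007; |u| = 1.0000, |v| = 1.0000.
cos θ = (u·v)/(|u||v|) = 0.6007, so θ = 0.9264 rad.

0.9264 rad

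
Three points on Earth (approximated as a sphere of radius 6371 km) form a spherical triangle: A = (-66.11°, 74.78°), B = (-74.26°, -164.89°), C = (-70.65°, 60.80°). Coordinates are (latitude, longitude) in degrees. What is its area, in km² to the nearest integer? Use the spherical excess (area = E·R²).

Side lengths (central angles): a = 0.5636, b = 0.1193, c = 0.6014 rad; semiperimeter s = 0.6421.
By l'Huilier's theorem, tan(E/4) = √[tan(s/2) tan((s−a)/2) tan((s−b)/2) tan((s−c)/2)], giving spherical excess E = 0.0338 rad.
Area = E·R² = 0.0338 × (6371)² ≈ 1370929 km².

1370929 km²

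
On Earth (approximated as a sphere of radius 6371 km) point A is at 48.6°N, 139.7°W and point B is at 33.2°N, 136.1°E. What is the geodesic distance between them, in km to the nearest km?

6914 km

In radians: φ₁ = 0.8482, φ₂ = 0.5794, Δλ = -84.200° = -1.4696 rad.
cos c = sin φ₁ sin φ₂ + cos φ₁ cos φ₂ cos Δλ = (0.7501)(0.5476) + (0.6613)(0.8368)(0.1011) = 0.46665,
so c = arccos(0.46665) = 1.08529 rad.
Distance = R·c = 6371 × 1.0853 ≈ 6914 km.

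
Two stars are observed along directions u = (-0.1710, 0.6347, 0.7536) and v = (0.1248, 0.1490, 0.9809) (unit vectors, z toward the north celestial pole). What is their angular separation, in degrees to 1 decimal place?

35.7°

u·v = 0.8124; |u| = 1.0000, |v| = 1.0000.
cos θ = (u·v)/(|u||v|) = 0.8125, so θ = 35.7°.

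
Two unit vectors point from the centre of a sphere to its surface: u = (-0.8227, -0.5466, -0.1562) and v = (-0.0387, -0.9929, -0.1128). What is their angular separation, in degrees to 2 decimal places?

53.69°

u·v = 0.5922; |u| = 1.0000, |v| = 1.0000.
cos θ = (u·v)/(|u||v|) = 0.5922, so θ = 53.69°.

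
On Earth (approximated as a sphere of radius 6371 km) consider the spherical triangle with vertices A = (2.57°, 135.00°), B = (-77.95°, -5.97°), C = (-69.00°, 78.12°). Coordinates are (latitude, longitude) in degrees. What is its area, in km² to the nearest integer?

Side lengths (central angles): a = 0.4009, b = 1.4164, c = 1.7781 rad; semiperimeter s = 1.7977.
By l'Huilier's theorem, tan(E/4) = √[tan(s/2) tan((s−a)/2) tan((s−b)/2) tan((s−c)/2)], giving spherical excess E = 0.1786 rad.
Area = E·R² = 0.1786 × (6371)² ≈ 7248301 km².

7248301 km²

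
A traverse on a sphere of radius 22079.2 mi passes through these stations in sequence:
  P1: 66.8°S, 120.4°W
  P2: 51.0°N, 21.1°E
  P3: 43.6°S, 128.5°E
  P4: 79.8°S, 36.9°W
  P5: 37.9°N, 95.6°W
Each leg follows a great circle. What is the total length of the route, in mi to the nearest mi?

179563 mi

Leg P1→P2: central angle 2.7101 rad, distance 59835.8 mi.
Leg P2→P3: central angle 2.3080 rad, distance 50958.7 mi.
Leg P3→P4: central angle 0.9829 rad, distance 21701.4 mi.
Leg P4→P5: central angle 2.1317 rad, distance 47067.0 mi.
Total: 59835.8 + 50958.7 + 21701.4 + 47067.0 ≈ 179563 mi.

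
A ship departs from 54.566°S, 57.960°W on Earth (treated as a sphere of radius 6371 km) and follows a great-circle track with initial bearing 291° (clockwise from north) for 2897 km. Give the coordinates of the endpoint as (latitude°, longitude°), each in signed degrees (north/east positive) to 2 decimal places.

-39.85°, -90.24°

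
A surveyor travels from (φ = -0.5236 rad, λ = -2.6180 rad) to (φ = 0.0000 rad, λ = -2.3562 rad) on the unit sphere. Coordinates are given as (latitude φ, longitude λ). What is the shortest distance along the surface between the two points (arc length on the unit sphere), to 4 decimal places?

In radians: φ₁ = -0.5236, φ₂ = 0.0000, Δλ = 15.000° = 0.2618 rad.
cos c = sin φ₁ sin φ₂ + cos φ₁ cos φ₂ cos Δλ = (-0.5000)(0.0000) + (0.8660)(1.0000)(0.9659) = 0.83652,
so c = arccos(0.83652) = 0.57990 rad.
On the unit sphere the arc length equals the central angle: 0.5799.

0.5799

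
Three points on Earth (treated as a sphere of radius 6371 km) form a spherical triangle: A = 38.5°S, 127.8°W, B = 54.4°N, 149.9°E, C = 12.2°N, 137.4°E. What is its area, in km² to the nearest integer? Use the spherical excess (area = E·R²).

41014986 km²

Side lengths (central angles): a = 0.7564, b = 1.7676, c = 2.0321 rad; semiperimeter s = 2.2781.
By l'Huilier's theorem, tan(E/4) = √[tan(s/2) tan((s−a)/2) tan((s−b)/2) tan((s−c)/2)], giving spherical excess E = 1.0105 rad.
Area = E·R² = 1.0105 × (6371)² ≈ 41014986 km².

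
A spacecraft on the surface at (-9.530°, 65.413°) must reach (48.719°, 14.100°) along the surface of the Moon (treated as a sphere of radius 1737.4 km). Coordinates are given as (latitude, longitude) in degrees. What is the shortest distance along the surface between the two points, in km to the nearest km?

2232 km

With latitudes φ₁ = -9.530°, φ₂ = 48.719° and longitude difference Δλ = -51.313°:
cos c = sin φ₁ sin φ₂ + cos φ₁ cos φ₂ cos Δλ = (-0.1656)(0.7515) + (0.9862)(0.6598)(0.6251) = 0.28228,
so c = arccos(0.28228) = 1.28463 rad.
Distance = R·c = 1737.4 × 1.2846 ≈ 2232 km.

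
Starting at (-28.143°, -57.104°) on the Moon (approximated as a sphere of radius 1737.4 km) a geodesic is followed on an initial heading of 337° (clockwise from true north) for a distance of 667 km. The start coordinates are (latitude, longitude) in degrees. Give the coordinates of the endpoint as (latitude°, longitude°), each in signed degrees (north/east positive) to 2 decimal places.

-7.66°, -65.60°

Angular distance δ = d/R = 667/1737.4 = 0.38391 rad; initial bearing θ = 5.8818 rad.
sin φ₂ = sin φ₁ cos δ + cos φ₁ sin δ cos θ = (-0.4717)(0.9272) + (0.8818)(0.3745)(0.9205) = -0.1333, so φ₂ = -7.66°.
Δλ = atan2(sin θ sin δ cos φ₁, cos δ − sin φ₁ sin φ₂) = atan2(-0.1290, 0.8643) = -8.492°.
λ₂ = -57.104° − 8.492° = -65.60°.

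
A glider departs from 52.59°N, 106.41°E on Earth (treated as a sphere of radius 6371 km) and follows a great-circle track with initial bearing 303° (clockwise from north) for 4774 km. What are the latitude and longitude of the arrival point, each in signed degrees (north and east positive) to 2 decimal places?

Angular distance δ = d/R = 4774/6371 = 0.74933 rad; initial bearing θ = 5.2883 rad.
sin φ₂ = sin φ₁ cos δ + cos φ₁ sin δ cos θ = (0.7943)(0.7321) + (0.6075)(0.6812)(0.5446) = 0.8069, so φ₂ = 53.80°.
Δλ = atan2(sin θ sin δ cos φ₁, cos δ − sin φ₁ sin φ₂) = atan2(-0.3470, 0.0912) = -75.277°.
λ₂ = 106.410° − 75.277° = 31.13°.

53.80°, 31.13°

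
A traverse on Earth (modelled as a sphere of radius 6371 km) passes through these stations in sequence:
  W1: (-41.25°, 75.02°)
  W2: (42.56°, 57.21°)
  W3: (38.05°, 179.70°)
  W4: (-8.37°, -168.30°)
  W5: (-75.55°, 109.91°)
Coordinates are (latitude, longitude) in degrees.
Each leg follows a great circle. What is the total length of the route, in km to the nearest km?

Leg W1→W2: central angle 1.4894 rad, distance 9489.1 km.
Leg W2→W3: central angle 1.4653 rad, distance 9335.4 km.
Leg W3→W4: central angle 0.8334 rad, distance 5309.8 km.
Leg W4→W5: central angle 1.3937 rad, distance 8879.0 km.
Total: 9489.1 + 9335.4 + 5309.8 + 8879.0 ≈ 33013 km.

33013 km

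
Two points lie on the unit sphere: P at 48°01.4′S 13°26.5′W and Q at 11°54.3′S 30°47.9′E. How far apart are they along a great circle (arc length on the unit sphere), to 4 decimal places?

In radians: φ₁ = -0.8382, φ₂ = -0.2078, Δλ = 44.240° = 0.7721 rad.
cos c = sin φ₁ sin φ₂ + cos φ₁ cos φ₂ cos Δλ = (-0.7434)(-0.2063) + (0.6688)(0.9785)(0.7164) = 0.62222,
so c = arccos(0.62222) = 0.89922 rad.
On the unit sphere the arc length equals the central angle: 0.8992.

0.8992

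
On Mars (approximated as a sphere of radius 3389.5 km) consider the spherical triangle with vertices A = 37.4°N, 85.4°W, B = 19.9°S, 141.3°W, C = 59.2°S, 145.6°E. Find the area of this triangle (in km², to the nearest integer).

Side lengths (central angles): a = 1.1237, b = 2.4618, c = 1.3571 rad; semiperimeter s = 2.4713.
By l'Huilier's theorem, tan(E/4) = √[tan(s/2) tan((s−a)/2) tan((s−b)/2) tan((s−c)/2)], giving spherical excess E = 0.3291 rad.
Area = E·R² = 0.3291 × (3389.5)² ≈ 3780568 km².

3780568 km²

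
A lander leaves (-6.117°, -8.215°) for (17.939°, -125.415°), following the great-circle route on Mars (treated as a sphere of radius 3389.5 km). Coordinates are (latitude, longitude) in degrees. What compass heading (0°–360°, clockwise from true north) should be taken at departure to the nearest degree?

Δλ = -117.200° = -2.0455 rad.
y = sin Δλ · cos φ₂ = (-0.8894)(0.9514) = -0.8462
x = cos φ₁ sin φ₂ − sin φ₁ cos φ₂ cos Δλ = (0.9943)(0.3080) − (-0.1066)(0.9514)(-0.4571) = 0.2599
θ = atan2(y, x) = -72.93°; adding 360° gives 287°.

287°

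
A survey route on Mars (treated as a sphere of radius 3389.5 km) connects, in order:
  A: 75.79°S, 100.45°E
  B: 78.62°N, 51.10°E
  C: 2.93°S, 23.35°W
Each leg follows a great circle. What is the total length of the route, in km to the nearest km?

Leg A→B: central angle 2.7358 rad, distance 9273.0 km.
Leg B→C: central angle 1.5681 rad, distance 5315.0 km.
Total: 9273.0 + 5315.0 ≈ 14588 km.

14588 km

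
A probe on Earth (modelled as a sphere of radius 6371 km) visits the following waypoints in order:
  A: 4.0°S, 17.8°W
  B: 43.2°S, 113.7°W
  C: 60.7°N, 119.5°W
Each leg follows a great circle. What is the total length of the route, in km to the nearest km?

Leg A→B: central angle 1.5978 rad, distance 10179.6 km.
Leg B→C: central angle 1.8153 rad, distance 11565.1 km.
Total: 10179.6 + 11565.1 ≈ 21745 km.

21745 km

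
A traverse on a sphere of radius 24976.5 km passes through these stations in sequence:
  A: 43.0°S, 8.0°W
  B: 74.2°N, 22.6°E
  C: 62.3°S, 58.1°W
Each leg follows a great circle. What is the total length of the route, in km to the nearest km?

Leg A→B: central angle 2.0770 rad, distance 51875.3 km.
Leg B→C: central angle 2.5526 rad, distance 63754.4 km.
Total: 51875.3 + 63754.4 ≈ 115630 km.

115630 km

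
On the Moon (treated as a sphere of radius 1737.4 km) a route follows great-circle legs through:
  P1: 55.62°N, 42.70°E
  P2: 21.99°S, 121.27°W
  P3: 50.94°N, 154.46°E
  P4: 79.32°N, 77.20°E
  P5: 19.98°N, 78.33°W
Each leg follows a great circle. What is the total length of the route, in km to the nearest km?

11082 km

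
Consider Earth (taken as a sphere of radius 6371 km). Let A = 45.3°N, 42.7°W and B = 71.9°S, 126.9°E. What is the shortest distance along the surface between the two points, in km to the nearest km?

In radians: φ₁ = 0.7906, φ₂ = -1.2549, Δλ = 169.600° = 2.9601 rad.
cos c = sin φ₁ sin φ₂ + cos φ₁ cos φ₂ cos Δλ = (0.7108)(-0.9505) + (0.7034)(0.3107)(-0.9836) = -0.89056,
so c = arccos(-0.89056) = 2.66938 rad.
Distance = R·c = 6371 × 2.6694 ≈ 17007 km.

17007 km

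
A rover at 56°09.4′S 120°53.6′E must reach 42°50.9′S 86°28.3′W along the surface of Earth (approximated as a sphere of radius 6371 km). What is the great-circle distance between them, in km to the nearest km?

8710 km

Let φ₁ = -0.9801 rad, φ₂ = -0.7478 rad, and Δλ = 2.6640 rad.
cos c = sin φ₁ sin φ₂ + cos φ₁ cos φ₂ cos Δλ = (-0.8306)(-0.6801) + (0.5569)(0.7332)(-0.8881) = 0.20221,
so c = arccos(0.20221) = 1.36718 rad.
Distance = R·c = 6371 × 1.3672 ≈ 8710 km.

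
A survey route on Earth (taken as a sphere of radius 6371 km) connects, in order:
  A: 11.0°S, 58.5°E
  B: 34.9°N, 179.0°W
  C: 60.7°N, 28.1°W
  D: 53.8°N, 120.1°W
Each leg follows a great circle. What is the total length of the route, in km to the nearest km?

Leg A→B: central angle 2.1433 rad, distance 13655.0 km.
Leg B→C: central angle 1.4220 rad, distance 9059.6 km.
Leg C→D: central angle 0.8043 rad, distance 5124.0 km.
Total: 13655.0 + 9059.6 + 5124.0 ≈ 27839 km.

27839 km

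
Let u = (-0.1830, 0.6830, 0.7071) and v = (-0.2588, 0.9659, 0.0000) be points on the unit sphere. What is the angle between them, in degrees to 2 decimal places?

u·v = 0.7071; |u| = 1.0000, |v| = 1.0000.
cos θ = (u·v)/(|u||v|) = 0.7071, so θ = 45.00°.

45.00°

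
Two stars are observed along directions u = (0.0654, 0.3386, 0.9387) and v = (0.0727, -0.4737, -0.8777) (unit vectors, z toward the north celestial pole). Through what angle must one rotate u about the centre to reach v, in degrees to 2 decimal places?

u·v = -0.9795; |u| = 1.0000, |v| = 1.0000.
cos θ = (u·v)/(|u||v|) = -0.9795, so θ = 168.37°.

168.37°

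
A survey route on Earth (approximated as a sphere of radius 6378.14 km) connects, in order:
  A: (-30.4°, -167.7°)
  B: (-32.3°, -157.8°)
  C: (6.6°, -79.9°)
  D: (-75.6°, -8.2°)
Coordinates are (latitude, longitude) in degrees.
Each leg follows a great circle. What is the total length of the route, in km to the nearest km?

20485 km

Leg A→B: central angle 0.1512 rad, distance 964.2 km.
Leg B→C: central angle 1.4560 rad, distance 9286.3 km.
Leg C→D: central angle 1.6046 rad, distance 10234.1 km.
Total: 964.2 + 9286.3 + 10234.1 ≈ 20485 km.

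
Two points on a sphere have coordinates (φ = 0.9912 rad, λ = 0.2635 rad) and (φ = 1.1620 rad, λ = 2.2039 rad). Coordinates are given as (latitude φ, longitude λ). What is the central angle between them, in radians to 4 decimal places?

0.8106 rad

Let φ₁ = 0.9912 rad, φ₂ = 1.1620 rad, and Δλ = 1.9404 rad.
cos c = sin φ₁ sin φ₂ + cos φ₁ cos φ₂ cos Δλ = (0.8367)(0.9176) + (0.5477)(0.3975)(-0.3612) = 0.68909,
so c = arccos(0.68909) = 0.81056 rad.
So the angular separation is 0.8106 rad.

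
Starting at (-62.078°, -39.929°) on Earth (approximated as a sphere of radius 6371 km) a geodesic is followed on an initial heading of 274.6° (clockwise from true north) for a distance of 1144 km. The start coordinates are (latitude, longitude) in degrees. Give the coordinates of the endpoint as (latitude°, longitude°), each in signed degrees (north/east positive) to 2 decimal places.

Angular distance δ = d/R = 1144/6371 = 0.17956 rad; initial bearing θ = 4.7927 rad.
sin φ₂ = sin φ₁ cos δ + cos φ₁ sin δ cos θ = (-0.8836)(0.9839) + (0.4683)(0.1786)(0.0802) = -0.8627, so φ₂ = -59.62°.
Δλ = atan2(sin θ sin δ cos φ₁, cos δ − sin φ₁ sin φ₂) = atan2(-0.0834, 0.2217) = -20.609°.
λ₂ = -39.929° − 20.609° = -60.54°.

-59.62°, -60.54°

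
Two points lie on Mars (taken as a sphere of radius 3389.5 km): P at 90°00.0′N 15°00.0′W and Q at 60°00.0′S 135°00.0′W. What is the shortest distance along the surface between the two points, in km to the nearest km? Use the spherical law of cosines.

With latitudes φ₁ = 90.000°, φ₂ = -60.000° and longitude difference Δλ = -120.000°:
cos c = sin φ₁ sin φ₂ + cos φ₁ cos φ₂ cos Δλ = (1.0000)(-0.8660) + (0.0000)(0.5000)(-0.5000) = -0.86603,
so c = arccos(-0.86603) = 2.61799 rad.
Distance = R·c = 3389.5 × 2.6180 ≈ 8874 km.

8874 km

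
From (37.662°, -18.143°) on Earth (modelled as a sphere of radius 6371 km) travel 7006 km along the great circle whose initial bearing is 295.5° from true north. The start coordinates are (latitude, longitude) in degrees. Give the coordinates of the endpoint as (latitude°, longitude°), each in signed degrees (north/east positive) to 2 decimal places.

Angular distance δ = d/R = 7006/6371 = 1.09967 rad; initial bearing θ = 5.1574 rad.
sin φ₂ = sin φ₁ cos δ + cos φ₁ sin δ cos θ = (0.6110)(0.4539) + (0.7916)(0.8911)(0.4305) = 0.5810, so φ₂ = 35.52°.
Δλ = atan2(sin θ sin δ cos φ₁, cos δ − sin φ₁ sin φ₂) = atan2(-0.6367, 0.0989) = -81.171°.
λ₂ = -18.143° − 81.171° = -99.31°.

35.52°, -99.31°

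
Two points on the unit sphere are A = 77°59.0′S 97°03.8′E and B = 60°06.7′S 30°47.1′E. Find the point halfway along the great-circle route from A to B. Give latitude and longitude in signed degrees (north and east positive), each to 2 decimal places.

-71.64°, 48.92°

The central angle between A and B is δ = 0.4740 rad.
With f = 0.5, the slerp weights are sin((1−f)δ)/sin δ = 0.5144 and sin(fδ)/sin δ = 0.5144.
Weighted sum of the unit vectors: (0.5144)·(-0.0256,0.2066,-0.9781) + (0.5144)·(0.4281,0.2550,-0.8670) = (0.2070, 0.2375, -0.9491).
Converting back: φ = atan2(z, √(x²+y²)) = -71.64°, λ = atan2(y, x) = 48.92°.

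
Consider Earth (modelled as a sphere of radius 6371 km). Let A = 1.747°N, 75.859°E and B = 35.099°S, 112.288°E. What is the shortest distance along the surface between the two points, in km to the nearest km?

5579 km

In radians: φ₁ = 0.0305, φ₂ = -0.6126, Δλ = 36.429° = 0.6358 rad.
Haversine: a = sin²(Δφ/2) + cos φ₁ cos φ₂ sin²(Δλ/2) = 0.0999 + (0.9995)(0.8182)(0.0977) = 0.17977.
Central angle c = 2·arcsin(√a) = 0.87571 rad.
Distance = R·c = 6371 × 0.8757 ≈ 5579 km.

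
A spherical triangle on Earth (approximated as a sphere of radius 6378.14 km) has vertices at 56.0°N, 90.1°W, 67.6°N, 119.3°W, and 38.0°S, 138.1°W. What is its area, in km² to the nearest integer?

15851932 km²

Side lengths (central angles): a = 1.8597, b = 1.7881, c = 0.3095 rad; semiperimeter s = 1.9786.
By l'Huilier's theorem, tan(E/4) = √[tan(s/2) tan((s−a)/2) tan((s−b)/2) tan((s−c)/2)], giving spherical excess E = 0.3897 rad.
Area = E·R² = 0.3897 × (6378.14)² ≈ 15851932 km².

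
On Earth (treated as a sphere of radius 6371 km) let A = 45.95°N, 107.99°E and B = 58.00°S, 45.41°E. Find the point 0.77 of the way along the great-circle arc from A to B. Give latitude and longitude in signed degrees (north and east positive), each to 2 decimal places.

The central angle between A and B is δ = 2.0262 rad.
With f = 0.77, the slerp weights are sin((1−f)δ)/sin δ = 0.5003 and sin(fδ)/sin δ = 1.1134.
Weighted sum of the unit vectors: (0.5003)·(-0.2147,0.6613,0.7187) + (1.1134)·(0.3720,0.3774,-0.8480) = (0.3068, 0.7511, -0.5846).
Converting back: φ = atan2(z, √(x²+y²)) = -35.78°, λ = atan2(y, x) = 67.78°.

-35.78°, 67.78°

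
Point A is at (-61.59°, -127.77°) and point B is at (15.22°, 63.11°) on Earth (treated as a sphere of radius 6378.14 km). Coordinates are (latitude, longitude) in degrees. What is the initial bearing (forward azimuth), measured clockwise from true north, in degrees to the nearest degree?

194°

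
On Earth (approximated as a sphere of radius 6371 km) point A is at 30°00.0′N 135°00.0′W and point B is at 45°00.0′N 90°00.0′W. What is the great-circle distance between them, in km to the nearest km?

Let φ₁ = 0.5236 rad, φ₂ = 0.7854 rad, and Δλ = 0.7854 rad.
Haversine: a = sin²(Δφ/2) + cos φ₁ cos φ₂ sin²(Δλ/2) = 0.0170 + (0.8660)(0.7071)(0.1464) = 0.10672.
Central angle c = 2·arcsin(√a) = 0.66557 rad.
Distance = R·c = 6371 × 0.6656 ≈ 4240 km.

4240 km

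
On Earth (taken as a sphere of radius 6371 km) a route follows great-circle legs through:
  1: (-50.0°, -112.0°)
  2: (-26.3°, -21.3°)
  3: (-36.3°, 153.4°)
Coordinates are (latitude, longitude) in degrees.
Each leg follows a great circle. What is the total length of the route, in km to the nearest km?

20881 km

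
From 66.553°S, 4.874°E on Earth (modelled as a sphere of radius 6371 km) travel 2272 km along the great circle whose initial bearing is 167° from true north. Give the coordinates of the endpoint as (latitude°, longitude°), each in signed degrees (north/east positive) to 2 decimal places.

Angular distance δ = d/R = 2272/6371 = 0.35662 rad; initial bearing θ = 2.9147 rad.
sin φ₂ = sin φ₁ cos δ + cos φ₁ sin δ cos θ = (-0.9174)(0.9371) + (0.3979)(0.3491)(-0.9744) = -0.9951, so φ₂ = -84.30°.
Δλ = atan2(sin θ sin δ cos φ₁, cos δ − sin φ₁ sin φ₂) = atan2(0.0312, 0.0242) = 52.254°.
λ₂ = 4.874° + 52.254° = 57.13°.

-84.30°, 57.13°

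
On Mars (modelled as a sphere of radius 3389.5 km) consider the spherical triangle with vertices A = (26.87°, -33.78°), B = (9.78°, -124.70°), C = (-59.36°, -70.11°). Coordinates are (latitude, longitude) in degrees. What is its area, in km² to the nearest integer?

15958537 km²

Side lengths (central angles): a = 1.4254, b = 1.5934, c = 1.5081 rad; semiperimeter s = 2.2635.
By l'Huilier's theorem, tan(E/4) = √[tan(s/2) tan((s−a)/2) tan((s−b)/2) tan((s−c)/2)], giving spherical excess E = 1.3891 rad.
Area = E·R² = 1.3891 × (3389.5)² ≈ 15958537 km².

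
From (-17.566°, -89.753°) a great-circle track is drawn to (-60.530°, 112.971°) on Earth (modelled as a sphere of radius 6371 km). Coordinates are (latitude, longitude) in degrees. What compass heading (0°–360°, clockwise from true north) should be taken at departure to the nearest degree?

Δλ = -157.276° = -2.7450 rad.
y = sin Δλ · cos φ₂ = (-0.3863)(0.4920) = -0.1900
x = cos φ₁ sin φ₂ − sin φ₁ cos φ₂ cos Δλ = (0.9534)(-0.8706) − (-0.3018)(0.4920)(-0.9224) = -0.9670
θ = atan2(y, x) = -168.88°; adding 360° gives 191°.

191°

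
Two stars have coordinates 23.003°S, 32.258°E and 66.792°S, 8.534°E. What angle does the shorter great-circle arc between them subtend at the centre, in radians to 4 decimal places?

With latitudes φ₁ = -23.003°, φ₂ = -66.792° and longitude difference Δλ = -23.724°:
Haversine: a = sin²(Δφ/2) + cos φ₁ cos φ₂ sin²(Δλ/2) = 0.1391 + (0.9205)(0.3941)(0.0423) = 0.15438.
Central angle c = 2·arcsin(√a) = 0.80759 rad.
So the angular separation is 0.8076 rad.

0.8076 rad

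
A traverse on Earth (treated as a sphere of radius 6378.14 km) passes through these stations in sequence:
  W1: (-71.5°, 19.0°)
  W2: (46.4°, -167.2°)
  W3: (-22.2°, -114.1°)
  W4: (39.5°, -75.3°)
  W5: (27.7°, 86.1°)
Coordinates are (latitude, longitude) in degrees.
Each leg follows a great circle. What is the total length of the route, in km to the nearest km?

46819 km

Leg W1→W2: central angle 2.7005 rad, distance 17224.2 km.
Leg W2→W3: central angle 1.4608 rad, distance 9317.4 km.
Leg W3→W4: central angle 1.2488 rad, distance 7965.1 km.
Leg W4→W5: central angle 1.9303 rad, distance 12311.9 km.
Total: 17224.2 + 9317.4 + 7965.1 + 12311.9 ≈ 46819 km.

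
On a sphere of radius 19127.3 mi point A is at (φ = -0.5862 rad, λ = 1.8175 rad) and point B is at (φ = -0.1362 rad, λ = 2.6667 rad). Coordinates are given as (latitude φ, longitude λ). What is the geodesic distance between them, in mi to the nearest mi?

Let φ₁ = -0.5862 rad, φ₂ = -0.1362 rad, and Δλ = 0.8492 rad.
cos c = sin φ₁ sin φ₂ + cos φ₁ cos φ₂ cos Δλ = (-0.5532)(-0.1358) + (0.8330)(0.9907)(0.6606) = 0.62032,
so c = arccos(0.62032) = 0.90165 rad.
Distance = R·c = 19127.3 × 0.9017 ≈ 17246 mi.

17246 mi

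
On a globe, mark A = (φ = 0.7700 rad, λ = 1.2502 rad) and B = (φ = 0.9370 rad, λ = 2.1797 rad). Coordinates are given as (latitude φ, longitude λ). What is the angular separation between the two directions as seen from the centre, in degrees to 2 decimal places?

In radians: φ₁ = 0.7700, φ₂ = 0.9370, Δλ = 53.256° = 0.9295 rad.
Haversine: a = sin²(Δφ/2) + cos φ₁ cos φ₂ sin²(Δλ/2) = 0.0070 + (0.7179)(0.5922)(0.2009) = 0.09236.
Central angle c = 2·arcsin(√a) = 0.61759 rad.
So the angular separation is 35.39°.

35.39°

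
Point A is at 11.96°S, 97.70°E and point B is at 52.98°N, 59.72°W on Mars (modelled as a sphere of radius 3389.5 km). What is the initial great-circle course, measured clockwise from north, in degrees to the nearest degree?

341°

With φ₁ = -0.2087, φ₂ = 0.9247, Δλ = -2.7475 rad, the forward-azimuth formula gives
θ = atan2( sin Δλ cos φ₂ , cos φ₁ sin φ₂ − sin φ₁ cos φ₂ cos Δλ ) = atan2(-0.2312, 0.6659) = -19.15°.
Adding 360° brings this into [0°, 360°): 341°.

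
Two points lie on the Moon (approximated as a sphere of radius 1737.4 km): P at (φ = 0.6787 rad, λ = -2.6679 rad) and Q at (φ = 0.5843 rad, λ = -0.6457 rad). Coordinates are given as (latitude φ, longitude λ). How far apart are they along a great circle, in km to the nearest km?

Let φ₁ = 0.6787 rad, φ₂ = 0.5843 rad, and Δλ = 2.0222 rad.
cos c = sin φ₁ sin φ₂ + cos φ₁ cos φ₂ cos Δλ = (0.6278)(0.5516) + (0.7784)(0.8341)(-0.4362) = 0.06307,
so c = arccos(0.06307) = 1.50768 rad.
Distance = R·c = 1737.4 × 1.5077 ≈ 2619 km.

2619 km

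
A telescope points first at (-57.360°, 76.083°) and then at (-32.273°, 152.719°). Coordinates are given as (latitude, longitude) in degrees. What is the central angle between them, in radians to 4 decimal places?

0.9824 rad

With latitudes φ₁ = -57.360°, φ₂ = -32.273° and longitude difference Δλ = 76.636°:
Haversine: a = sin²(Δφ/2) + cos φ₁ cos φ₂ sin²(Δλ/2) = 0.0472 + (0.5394)(0.8455)(0.3844) = 0.22248.
Central angle c = 2·arcsin(√a) = 0.98239 rad.
So the angular separation is 0.9824 rad.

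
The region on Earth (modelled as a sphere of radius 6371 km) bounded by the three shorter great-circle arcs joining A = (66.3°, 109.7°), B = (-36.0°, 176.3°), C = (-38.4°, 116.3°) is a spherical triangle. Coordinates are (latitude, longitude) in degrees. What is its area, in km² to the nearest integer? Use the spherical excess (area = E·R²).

Side lengths (central angles): a = 0.8201, b = 1.8295, c = 1.9922 rad; semiperimeter s = 2.3209.
By l'Huilier's theorem, tan(E/4) = √[tan(s/2) tan((s−a)/2) tan((s−b)/2) tan((s−c)/2)], giving spherical excess E = 1.1606 rad.
Area = E·R² = 1.1606 × (6371)² ≈ 47107806 km².

47107806 km²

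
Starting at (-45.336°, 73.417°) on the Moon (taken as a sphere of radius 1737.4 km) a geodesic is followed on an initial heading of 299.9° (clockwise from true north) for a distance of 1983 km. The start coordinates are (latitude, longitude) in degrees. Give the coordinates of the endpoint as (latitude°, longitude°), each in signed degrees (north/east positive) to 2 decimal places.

Angular distance δ = d/R = 1983/1737.4 = 1.14136 rad; initial bearing θ = 5.2342 rad.
sin φ₂ = sin φ₁ cos δ + cos φ₁ sin δ cos θ = (-0.7112)(0.4164) + (0.7029)(0.9092)(0.4985) = 0.0225, so φ₂ = 1.29°.
Δλ = atan2(sin θ sin δ cos φ₁, cos δ − sin φ₁ sin φ₂) = atan2(-0.5541, 0.4323) = -52.035°.
λ₂ = 73.417° − 52.035° = 21.38°.

1.29°, 21.38°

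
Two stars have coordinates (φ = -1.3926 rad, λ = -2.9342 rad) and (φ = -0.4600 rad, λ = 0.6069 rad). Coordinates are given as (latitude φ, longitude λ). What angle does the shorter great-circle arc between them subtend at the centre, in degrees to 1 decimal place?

73.1°

Let φ₁ = -1.3926 rad, φ₂ = -0.4600 rad, and Δλ = -2.7421 rad.
Haversine: a = sin²(Δφ/2) + cos φ₁ cos φ₂ sin²(Δλ/2) = 0.2021 + (0.1773)(0.8961)(0.9606) = 0.35470.
Central angle c = 2·arcsin(√a) = 1.27595 rad.
So the angular separation is 73.1°.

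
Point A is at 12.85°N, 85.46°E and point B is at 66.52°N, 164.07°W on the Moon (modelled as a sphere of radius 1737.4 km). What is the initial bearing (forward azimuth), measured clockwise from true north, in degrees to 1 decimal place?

Δλ = 110.470° = 1.9281 rad.
y = sin Δλ · cos φ₂ = (0.9369)(0.3984) = 0.3733
x = cos φ₁ sin φ₂ − sin φ₁ cos φ₂ cos Δλ = (0.9750)(0.9172) − (0.2224)(0.3984)(-0.3497) = 0.9252
θ = atan2(y, x) = 21.97°, so the bearing is 22.0°.

22.0°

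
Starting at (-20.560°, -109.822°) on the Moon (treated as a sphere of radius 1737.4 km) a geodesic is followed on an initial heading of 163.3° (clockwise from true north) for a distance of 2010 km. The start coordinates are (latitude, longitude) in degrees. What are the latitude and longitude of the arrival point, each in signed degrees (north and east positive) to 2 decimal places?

-74.22°, -34.43°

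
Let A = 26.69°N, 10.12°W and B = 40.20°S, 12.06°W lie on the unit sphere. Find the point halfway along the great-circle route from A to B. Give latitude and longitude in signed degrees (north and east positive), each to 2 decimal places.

Central angle δ = 1.1679 rad. Interpolating on the sphere with fraction f = 0.5:
P = [sin((1−f)δ)·A + sin(fδ)·B] / sin δ = 0.5993·A + 0.5993·B in Cartesian coordinates,
giving P = (0.9748, -0.1897, -0.1176), i.e. latitude -6.76°, longitude -11.01°.

-6.76°, -11.01°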